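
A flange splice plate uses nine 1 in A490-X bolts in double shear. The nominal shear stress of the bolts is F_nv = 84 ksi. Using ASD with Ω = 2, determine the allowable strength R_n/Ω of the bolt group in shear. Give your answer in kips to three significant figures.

594 kips

A_b = π × 1² / 4 = 0.7854 in².
R_n = F_nv · A_b · n · n_s = 84 × 0.7854 × 9 × 2 = 1188 kips.
Allowable strength R_n/Ω = 1188 / 2 = 594 kips.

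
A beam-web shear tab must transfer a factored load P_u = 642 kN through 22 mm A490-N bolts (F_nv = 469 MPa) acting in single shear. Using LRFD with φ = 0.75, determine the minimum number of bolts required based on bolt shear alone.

5 bolts

A_b = π·22²/4 = 380.1 mm².
Per-bolt design strength φR_n = 0.75 × 469 × 380.1 × 1 / 1000 = 133.7 kN.
n ≥ 642 / 133.7 = 4.801 → use 5 bolts.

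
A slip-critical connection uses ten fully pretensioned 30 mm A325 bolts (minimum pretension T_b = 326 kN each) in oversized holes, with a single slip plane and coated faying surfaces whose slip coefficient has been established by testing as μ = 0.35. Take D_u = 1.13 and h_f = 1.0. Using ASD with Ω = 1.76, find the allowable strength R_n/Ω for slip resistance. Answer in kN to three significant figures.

R_n = μ · D_u · h_f · T_b · n_s · n_b = 0.35 × 1.13 × 1.0 × 326 × 1 × 10 = 1289 kN.
Allowable strength R_n/Ω = 1289 / 1.76 = 733 kN.

733 kN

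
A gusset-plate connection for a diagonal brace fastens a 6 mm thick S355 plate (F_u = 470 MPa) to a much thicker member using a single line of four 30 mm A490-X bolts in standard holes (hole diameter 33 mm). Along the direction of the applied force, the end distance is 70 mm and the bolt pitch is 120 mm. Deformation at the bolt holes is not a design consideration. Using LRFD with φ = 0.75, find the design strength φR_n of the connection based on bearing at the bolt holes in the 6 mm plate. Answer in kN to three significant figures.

Per bolt r_n = 1.5 l_c t F_u ≤ 3.0 d t F_u; upper limit = 3.0 × 30 × 6 × 470 / 1000 = 253.8 kN.
Edge bolt: l_c = 70 − 33/2 = 53.5 mm → 1.5 × 53.5 × 6 × 470 / 1000 = 226.3 → r_n = 226.3 kN.
Interior bolts: l_c = 120 − 33 = 87 mm → 1.5 × 87 × 6 × 470 / 1000 = 368 → r_n = 253.8 kN.
R_n = 1 × 226.3 + 3 × 253.8 = 987.7 kN.
Design strength φR_n = 0.75 × 987.7 = 741 kN.

741 kN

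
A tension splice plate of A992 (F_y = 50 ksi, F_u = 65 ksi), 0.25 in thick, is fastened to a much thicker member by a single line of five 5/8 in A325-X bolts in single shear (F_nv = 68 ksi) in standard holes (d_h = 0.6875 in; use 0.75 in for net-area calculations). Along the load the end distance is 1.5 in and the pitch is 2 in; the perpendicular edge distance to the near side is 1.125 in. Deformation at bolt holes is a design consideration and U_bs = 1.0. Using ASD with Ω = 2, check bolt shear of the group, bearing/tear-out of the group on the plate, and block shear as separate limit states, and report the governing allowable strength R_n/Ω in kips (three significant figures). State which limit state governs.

Bolt shear: A_b = π·0.625²/4 = 0.3068 in²; R_n = 68 × 0.3068 × 5 × 1 = 104.3 kips → 104.3 / 2 = 52.2 kips.
Bearing: edge l_c = 1.156, r_n = 22.55 kips; interior l_c = 1.312, r_n = 24.38 kips; R_n = 22.55 + 4·24.38 = 120 kips → 60 kips.
Block shear: A_gv = 2.375, A_nv = 1.531, A_nt = 0.1875 in²; R_n = min(0.6F_uA_nv, 0.6F_yA_gv) + U_bs·F_u·A_nt = 71.91 kips → 36 kips.
Block shear governs: 36 kips.

36 kips (block shear governs)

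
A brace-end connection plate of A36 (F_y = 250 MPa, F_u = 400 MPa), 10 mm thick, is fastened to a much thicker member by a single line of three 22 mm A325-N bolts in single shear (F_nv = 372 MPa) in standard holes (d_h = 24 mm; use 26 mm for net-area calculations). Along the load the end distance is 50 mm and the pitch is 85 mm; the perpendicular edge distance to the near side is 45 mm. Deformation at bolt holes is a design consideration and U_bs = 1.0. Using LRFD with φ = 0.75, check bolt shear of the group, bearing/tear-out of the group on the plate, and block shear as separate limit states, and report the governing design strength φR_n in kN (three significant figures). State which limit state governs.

318 kN (bolt shear governs)

Bolt shear: A_b = π·22²/4 = 380.1 mm²; R_n = 372 × 380.1 × 3 × 1 / 1000 = 424.2 kN → 0.75 × 424.2 = 318 kN.
Bearing: edge l_c = 38, r_n = 182.4 kN; interior l_c = 61, r_n = 211.2 kN; R_n = 182.4 + 2·211.2 = 604.8 kN → 454 kN.
Block shear: A_gv = 2200, A_nv = 1550, A_nt = 320 mm²; R_n = min(0.6F_uA_nv, 0.6F_yA_gv) + U_bs·F_u·A_nt = 458 kN → 344 kN.
Bolt shear governs: 318 kN.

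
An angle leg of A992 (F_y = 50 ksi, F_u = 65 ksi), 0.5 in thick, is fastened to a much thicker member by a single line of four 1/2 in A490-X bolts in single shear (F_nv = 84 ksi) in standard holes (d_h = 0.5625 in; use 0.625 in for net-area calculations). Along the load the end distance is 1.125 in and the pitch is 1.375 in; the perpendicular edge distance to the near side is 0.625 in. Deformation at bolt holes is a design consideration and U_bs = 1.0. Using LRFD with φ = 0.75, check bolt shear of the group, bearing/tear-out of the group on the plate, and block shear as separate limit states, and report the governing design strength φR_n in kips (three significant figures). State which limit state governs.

Bolt shear: A_b = π·0.5²/4 = 0.1963 in²; R_n = 84 × 0.1963 × 4 × 1 = 65.97 kips → 0.75 × 65.97 = 49.5 kips.
Bearing: edge l_c = 0.8438, r_n = 32.91 kips; interior l_c = 0.8125, r_n = 31.69 kips; R_n = 32.91 + 3·31.69 = 128 kips → 96 kips.
Block shear: A_gv = 2.625, A_nv = 1.531, A_nt = 0.1562 in²; R_n = min(0.6F_uA_nv, 0.6F_yA_gv) + U_bs·F_u·A_nt = 69.88 kips → 52.4 kips.
Bolt shear governs: 49.5 kips.

49.5 kips (bolt shear governs)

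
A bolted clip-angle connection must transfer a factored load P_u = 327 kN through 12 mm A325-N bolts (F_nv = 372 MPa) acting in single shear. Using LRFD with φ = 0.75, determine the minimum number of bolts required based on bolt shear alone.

A_b = π·12²/4 = 113.1 mm².
Per-bolt design strength φR_n = 0.75 × 372 × 113.1 × 1 / 1000 = 31.55 kN.
n ≥ 327 / 31.55 = 10.36 → use 11 bolts.

11 bolts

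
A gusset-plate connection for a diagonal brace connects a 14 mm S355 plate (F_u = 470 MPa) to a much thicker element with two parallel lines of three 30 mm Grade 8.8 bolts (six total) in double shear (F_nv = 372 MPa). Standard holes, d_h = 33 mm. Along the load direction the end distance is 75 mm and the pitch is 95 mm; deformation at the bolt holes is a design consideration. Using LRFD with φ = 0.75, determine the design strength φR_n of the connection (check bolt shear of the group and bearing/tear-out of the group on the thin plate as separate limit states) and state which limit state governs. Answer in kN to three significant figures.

2110 kN (bearing governs)

Bolt shear: A_b = π·30²/4 = 706.9 mm²; R_n = 372 × 706.9 × 6 × 2 / 1000 = 3155 kN → 0.75 × 3155 = 2370 kN.
Bearing (1.2 l_c t F_u ≤ 2.4 d t F_u): upper limit = 2.4·30·14·470 / 1000 = 473.8 kN.
  Edge l_c = 75 − 33/2 = 58.5 → r_n = 461.9 kN; interior l_c = 95 − 33 = 62 → r_n = 473.8 kN.
  R_n,bearing = 2·461.9 + 4·473.8 = 2819 kN → 0.75 × 2819 = 2110 kN.
Bearing governs: 2110 kN.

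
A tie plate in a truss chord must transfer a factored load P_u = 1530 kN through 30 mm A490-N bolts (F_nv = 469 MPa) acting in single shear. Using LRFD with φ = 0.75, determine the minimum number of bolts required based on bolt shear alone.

7 bolts

A_b = π·30²/4 = 706.9 mm².
Per-bolt design strength φR_n = 0.75 × 469 × 706.9 × 1 / 1000 = 248.6 kN.
n ≥ 1530 / 248.6 = 6.154 → use 7 bolts.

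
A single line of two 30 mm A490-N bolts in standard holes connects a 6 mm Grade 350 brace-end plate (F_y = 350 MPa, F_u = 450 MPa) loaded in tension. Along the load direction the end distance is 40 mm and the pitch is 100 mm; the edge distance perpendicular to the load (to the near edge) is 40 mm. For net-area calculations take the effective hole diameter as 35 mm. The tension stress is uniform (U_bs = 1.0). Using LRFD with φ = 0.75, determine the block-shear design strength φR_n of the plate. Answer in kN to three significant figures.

152 kN

Shear plane L_v = 40 + 1·100 = 140 mm; A_gv = 140 × 6 = 840 mm².
A_nv = (140 − 1.5·35) × 6 = 525 mm².
A_nt = (40 − 0.5·35) × 6 = 135 mm².
0.6 F_u A_nv = 141.8 kN; 0.6 F_y A_gv = 176.4 kN → shear rupture governs the shear term.
R_n = 141.8 + 1.0 × 450 × 135 / 1000 = 202.5 kN.
Design strength φR_n = 0.75 × 202.5 = 152 kN.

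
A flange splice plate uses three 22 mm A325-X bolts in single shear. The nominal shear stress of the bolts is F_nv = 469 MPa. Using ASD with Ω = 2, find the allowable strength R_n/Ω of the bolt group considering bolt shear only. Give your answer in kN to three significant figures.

267 kN

A_b = π × 22² / 4 = 380.1 mm².
R_n = F_nv · A_b · n · n_s = 469 × 380.1 × 3 × 1 / 1000 = 534.8 kN.
Allowable strength R_n/Ω = 534.8 / 2 = 267 kN.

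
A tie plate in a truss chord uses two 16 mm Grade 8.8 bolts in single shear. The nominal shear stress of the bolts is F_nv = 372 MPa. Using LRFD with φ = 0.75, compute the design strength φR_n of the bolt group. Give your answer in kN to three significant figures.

112 kN

A_b = π × 16² / 4 = 201.1 mm².
R_n = F_nv · A_b · n · n_s = 372 × 201.1 × 2 × 1 / 1000 = 149.6 kN.
Design strength φR_n = 0.75 × 149.6 = 112 kN.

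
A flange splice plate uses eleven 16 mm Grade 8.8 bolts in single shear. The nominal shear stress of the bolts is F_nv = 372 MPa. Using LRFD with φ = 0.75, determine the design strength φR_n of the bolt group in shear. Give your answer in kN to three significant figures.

617 kN

A_b = π × 16² / 4 = 201.1 mm².
R_n = F_nv · A_b · n · n_s = 372 × 201.1 × 11 × 1 / 1000 = 822.7 kN.
Design strength φR_n = 0.75 × 822.7 = 617 kN.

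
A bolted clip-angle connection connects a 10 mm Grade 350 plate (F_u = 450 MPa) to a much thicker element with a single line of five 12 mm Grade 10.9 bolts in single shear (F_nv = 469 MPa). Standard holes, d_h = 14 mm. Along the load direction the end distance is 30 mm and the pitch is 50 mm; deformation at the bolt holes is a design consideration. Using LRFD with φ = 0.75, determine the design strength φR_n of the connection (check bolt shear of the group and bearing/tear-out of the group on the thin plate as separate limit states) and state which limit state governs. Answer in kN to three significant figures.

Bolt shear: A_b = π·12²/4 = 113.1 mm²; R_n = 469 × 113.1 × 5 × 1 / 1000 = 265.2 kN → 0.75 × 265.2 = 199 kN.
Bearing (1.2 l_c t F_u ≤ 2.4 d t F_u): upper limit = 2.4·12·10·450 / 1000 = 129.6 kN.
  Edge l_c = 30 − 14/2 = 23 → r_n = 124.2 kN; interior l_c = 50 − 14 = 36 → r_n = 129.6 kN.
  R_n,bearing = 1·124.2 + 4·129.6 = 642.6 kN → 0.75 × 642.6 = 482 kN.
Bolt shear governs: 199 kN.

199 kN (bolt shear governs)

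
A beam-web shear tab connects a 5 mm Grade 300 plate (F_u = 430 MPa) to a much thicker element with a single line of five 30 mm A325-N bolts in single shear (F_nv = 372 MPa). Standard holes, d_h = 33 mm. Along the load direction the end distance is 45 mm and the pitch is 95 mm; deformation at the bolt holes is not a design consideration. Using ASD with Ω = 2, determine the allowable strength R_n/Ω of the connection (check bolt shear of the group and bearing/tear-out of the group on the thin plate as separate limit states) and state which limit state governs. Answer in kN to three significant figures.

Bolt shear: A_b = π·30²/4 = 706.9 mm²; R_n = 372 × 706.9 × 5 × 1 / 1000 = 1315 kN → 1315 / 2 = 657 kN.
Bearing (1.5 l_c t F_u ≤ 3.0 d t F_u): upper limit = 3.0·30·5·430 / 1000 = 193.5 kN.
  Edge l_c = 45 − 33/2 = 28.5 → r_n = 91.91 kN; interior l_c = 95 − 33 = 62 → r_n = 193.5 kN.
  R_n,bearing = 1·91.91 + 4·193.5 = 865.9 kN → 865.9 / 2 = 433 kN.
Bearing governs: 433 kN.

433 kN (bearing governs)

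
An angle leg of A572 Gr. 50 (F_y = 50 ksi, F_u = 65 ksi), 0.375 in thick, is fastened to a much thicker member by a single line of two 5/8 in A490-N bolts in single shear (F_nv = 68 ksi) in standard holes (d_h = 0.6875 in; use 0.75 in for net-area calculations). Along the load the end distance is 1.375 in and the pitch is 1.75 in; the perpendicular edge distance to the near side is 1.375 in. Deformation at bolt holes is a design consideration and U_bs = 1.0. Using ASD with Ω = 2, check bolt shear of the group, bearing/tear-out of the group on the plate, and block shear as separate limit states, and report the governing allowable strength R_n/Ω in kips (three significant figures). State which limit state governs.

Bolt shear: A_b = π·0.625²/4 = 0.3068 in²; R_n = 68 × 0.3068 × 2 × 1 = 41.72 kips → 41.72 / 2 = 20.9 kips.
Bearing: edge l_c = 1.031, r_n = 30.16 kips; interior l_c = 1.062, r_n = 31.08 kips; R_n = 30.16 + 1·31.08 = 61.24 kips → 30.6 kips.
Block shear: A_gv = 1.172, A_nv = 0.75, A_nt = 0.375 in²; R_n = min(0.6F_uA_nv, 0.6F_yA_gv) + U_bs·F_u·A_nt = 53.62 kips → 26.8 kips.
Bolt shear governs: 20.9 kips.

20.9 kips (bolt shear governs)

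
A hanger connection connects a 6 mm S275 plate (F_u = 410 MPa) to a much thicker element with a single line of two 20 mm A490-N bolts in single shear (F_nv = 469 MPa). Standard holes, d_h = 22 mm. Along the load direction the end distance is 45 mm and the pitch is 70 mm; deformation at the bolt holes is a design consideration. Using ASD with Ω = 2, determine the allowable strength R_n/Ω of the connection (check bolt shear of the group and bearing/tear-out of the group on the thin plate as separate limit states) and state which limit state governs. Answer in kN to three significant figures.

Bolt shear: A_b = π·20²/4 = 314.2 mm²; R_n = 469 × 314.2 × 2 × 1 / 1000 = 294.7 kN → 294.7 / 2 = 147 kN.
Bearing (1.2 l_c t F_u ≤ 2.4 d t F_u): upper limit = 2.4·20·6·410 / 1000 = 118.1 kN.
  Edge l_c = 45 − 22/2 = 34 → r_n = 100.4 kN; interior l_c = 70 − 22 = 48 → r_n = 118.1 kN.
  R_n,bearing = 1·100.4 + 1·118.1 = 218.4 kN → 218.4 / 2 = 109 kN.
Bearing governs: 109 kN.

109 kN (bearing governs)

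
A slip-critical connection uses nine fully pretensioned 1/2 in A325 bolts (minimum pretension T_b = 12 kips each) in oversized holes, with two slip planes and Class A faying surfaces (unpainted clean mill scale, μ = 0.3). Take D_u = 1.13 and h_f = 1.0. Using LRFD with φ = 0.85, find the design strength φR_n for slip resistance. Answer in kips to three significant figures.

62.2 kips

R_n = μ · D_u · h_f · T_b · n_s · n_b = 0.3 × 1.13 × 1.0 × 12 × 2 × 9 = 73.22 kips.
Design strength φR_n = 0.85 × 73.22 = 62.2 kips.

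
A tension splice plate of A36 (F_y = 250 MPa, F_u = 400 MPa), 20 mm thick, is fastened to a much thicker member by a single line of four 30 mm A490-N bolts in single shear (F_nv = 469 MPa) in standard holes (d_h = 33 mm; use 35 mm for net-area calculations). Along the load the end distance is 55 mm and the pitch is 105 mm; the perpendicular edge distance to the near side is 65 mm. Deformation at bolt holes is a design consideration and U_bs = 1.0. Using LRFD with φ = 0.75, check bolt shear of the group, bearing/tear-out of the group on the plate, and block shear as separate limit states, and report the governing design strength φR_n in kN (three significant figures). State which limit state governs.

Bolt shear: A_b = π·30²/4 = 706.9 mm²; R_n = 469 × 706.9 × 4 × 1 / 1000 = 1326 kN → 0.75 × 1326 = 995 kN.
Bearing: edge l_c = 38.5, r_n = 369.6 kN; interior l_c = 72, r_n = 576 kN; R_n = 369.6 + 3·576 = 2098 kN → 1570 kN.
Block shear: A_gv = 7400, A_nv = 4950, A_nt = 950 mm²; R_n = min(0.6F_uA_nv, 0.6F_yA_gv) + U_bs·F_u·A_nt = 1490 kN → 1120 kN.
Bolt shear governs: 995 kN.

995 kN (bolt shear governs)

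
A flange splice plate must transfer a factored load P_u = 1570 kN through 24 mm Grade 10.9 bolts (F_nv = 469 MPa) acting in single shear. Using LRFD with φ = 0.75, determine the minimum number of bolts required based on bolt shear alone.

10 bolts

A_b = π·24²/4 = 452.4 mm².
Per-bolt design strength φR_n = 0.75 × 469 × 452.4 × 1 / 1000 = 159.1 kN.
n ≥ 1570 / 159.1 = 9.866 → use 10 bolts.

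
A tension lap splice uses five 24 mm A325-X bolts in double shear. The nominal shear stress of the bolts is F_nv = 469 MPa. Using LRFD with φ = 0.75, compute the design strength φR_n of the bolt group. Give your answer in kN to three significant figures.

A_b = π × 24² / 4 = 452.4 mm².
R_n = F_nv · A_b · n · n_s = 469 × 452.4 × 5 × 2 / 1000 = 2122 kN.
Design strength φR_n = 0.75 × 2122 = 1590 kN.

1590 kN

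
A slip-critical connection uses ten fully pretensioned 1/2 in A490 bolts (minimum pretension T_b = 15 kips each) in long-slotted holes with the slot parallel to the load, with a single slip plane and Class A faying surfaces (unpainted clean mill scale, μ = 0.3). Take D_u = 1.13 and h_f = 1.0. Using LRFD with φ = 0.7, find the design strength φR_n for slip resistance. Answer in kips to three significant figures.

35.6 kips

R_n = μ · D_u · h_f · T_b · n_s · n_b = 0.3 × 1.13 × 1.0 × 15 × 1 × 10 = 50.85 kips.
Design strength φR_n = 0.7 × 50.85 = 35.6 kips.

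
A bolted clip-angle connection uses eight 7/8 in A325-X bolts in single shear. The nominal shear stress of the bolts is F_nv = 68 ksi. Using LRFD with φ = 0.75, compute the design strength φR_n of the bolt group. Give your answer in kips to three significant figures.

245 kips

A_b = π × 0.875² / 4 = 0.6013 in².
R_n = F_nv · A_b · n · n_s = 68 × 0.6013 × 8 × 1 = 327.1 kips.
Design strength φR_n = 0.75 × 327.1 = 245 kips.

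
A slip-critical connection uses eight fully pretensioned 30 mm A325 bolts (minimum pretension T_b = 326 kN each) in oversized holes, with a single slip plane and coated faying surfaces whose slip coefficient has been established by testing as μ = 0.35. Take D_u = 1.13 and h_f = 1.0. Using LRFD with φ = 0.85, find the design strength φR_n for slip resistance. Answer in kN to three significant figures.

R_n = μ · D_u · h_f · T_b · n_s · n_b = 0.35 × 1.13 × 1.0 × 326 × 1 × 8 = 1031 kN.
Design strength φR_n = 0.85 × 1031 = 877 kN.

877 kN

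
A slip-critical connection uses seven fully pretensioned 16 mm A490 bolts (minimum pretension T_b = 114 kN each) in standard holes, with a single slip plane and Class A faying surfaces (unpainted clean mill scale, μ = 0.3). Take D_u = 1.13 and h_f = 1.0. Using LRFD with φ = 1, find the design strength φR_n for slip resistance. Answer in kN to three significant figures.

R_n = μ · D_u · h_f · T_b · n_s · n_b = 0.3 × 1.13 × 1.0 × 114 × 1 × 7 = 270.5 kN.
Design strength φR_n = 1 × 270.5 = 271 kN.

271 kN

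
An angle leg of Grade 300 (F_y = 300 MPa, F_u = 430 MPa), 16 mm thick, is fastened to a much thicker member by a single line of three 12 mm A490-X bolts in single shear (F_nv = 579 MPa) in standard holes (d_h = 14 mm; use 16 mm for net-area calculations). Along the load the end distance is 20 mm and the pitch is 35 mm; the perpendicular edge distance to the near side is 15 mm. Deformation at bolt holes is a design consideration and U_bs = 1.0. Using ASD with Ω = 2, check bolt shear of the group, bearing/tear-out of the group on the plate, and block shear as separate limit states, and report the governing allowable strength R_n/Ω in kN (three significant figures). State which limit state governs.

Bolt shear: A_b = π·12²/4 = 113.1 mm²; R_n = 579 × 113.1 × 3 × 1 / 1000 = 196.5 kN → 196.5 / 2 = 98.2 kN.
Bearing: edge l_c = 13, r_n = 107.3 kN; interior l_c = 21, r_n = 173.4 kN; R_n = 107.3 + 2·173.4 = 454.1 kN → 227 kN.
Block shear: A_gv = 1440, A_nv = 800, A_nt = 112 mm²; R_n = min(0.6F_uA_nv, 0.6F_yA_gv) + U_bs·F_u·A_nt = 254.6 kN → 127 kN.
Bolt shear governs: 98.2 kN.

98.2 kN (bolt shear governs)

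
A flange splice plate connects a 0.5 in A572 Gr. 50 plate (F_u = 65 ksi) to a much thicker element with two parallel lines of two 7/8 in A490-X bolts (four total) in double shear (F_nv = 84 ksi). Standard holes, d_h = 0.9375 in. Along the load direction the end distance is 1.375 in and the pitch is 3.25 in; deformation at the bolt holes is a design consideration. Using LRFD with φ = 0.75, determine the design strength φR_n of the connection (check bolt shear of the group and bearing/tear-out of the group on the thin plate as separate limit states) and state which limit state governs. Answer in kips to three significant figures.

Bolt shear: A_b = π·0.875²/4 = 0.6013 in²; R_n = 84 × 0.6013 × 4 × 2 = 404.1 kips → 0.75 × 404.1 = 303 kips.
Bearing (1.2 l_c t F_u ≤ 2.4 d t F_u): upper limit = 2.4·0.875·0.5·65 = 68.25 kips.
  Edge l_c = 1.375 − 0.9375/2 = 0.9062 → r_n = 35.34 kips; interior l_c = 3.25 − 0.9375 = 2.312 → r_n = 68.25 kips.
  R_n,bearing = 2·35.34 + 2·68.25 = 207.2 kips → 0.75 × 207.2 = 155 kips.
Bearing governs: 155 kips.

155 kips (bearing governs)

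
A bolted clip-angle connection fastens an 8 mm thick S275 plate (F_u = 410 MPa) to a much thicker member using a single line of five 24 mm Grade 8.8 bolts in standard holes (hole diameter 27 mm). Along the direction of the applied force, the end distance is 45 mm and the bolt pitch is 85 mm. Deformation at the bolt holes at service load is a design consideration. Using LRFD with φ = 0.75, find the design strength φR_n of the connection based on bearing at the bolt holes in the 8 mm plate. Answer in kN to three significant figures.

660 kN

Per bolt r_n = 1.2 l_c t F_u ≤ 2.4 d t F_u; upper limit = 2.4 × 24 × 8 × 410 / 1000 = 188.9 kN.
Edge bolt: l_c = 45 − 27/2 = 31.5 mm → 1.2 × 31.5 × 8 × 410 / 1000 = 124 → r_n = 124 kN.
Interior bolts: l_c = 85 − 27 = 58 mm → 1.2 × 58 × 8 × 410 / 1000 = 228.3 → r_n = 188.9 kN.
R_n = 1 × 124 + 4 × 188.9 = 879.7 kN.
Design strength φR_n = 0.75 × 879.7 = 660 kN.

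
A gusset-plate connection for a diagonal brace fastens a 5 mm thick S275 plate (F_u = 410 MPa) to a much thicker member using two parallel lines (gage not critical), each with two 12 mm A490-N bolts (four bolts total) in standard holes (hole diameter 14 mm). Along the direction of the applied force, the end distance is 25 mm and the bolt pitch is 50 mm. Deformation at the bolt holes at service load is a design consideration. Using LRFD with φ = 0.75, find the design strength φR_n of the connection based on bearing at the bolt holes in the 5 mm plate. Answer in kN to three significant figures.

155 kN

Per bolt r_n = 1.2 l_c t F_u ≤ 2.4 d t F_u; upper limit = 2.4 × 12 × 5 × 410 / 1000 = 59.04 kN.
Edge bolt: l_c = 25 − 14/2 = 18 mm → 1.2 × 18 × 5 × 410 / 1000 = 44.28 → r_n = 44.28 kN.
Interior bolts: l_c = 50 − 14 = 36 mm → 1.2 × 36 × 5 × 410 / 1000 = 88.56 → r_n = 59.04 kN.
R_n = 2 × 44.28 + 2 × 59.04 = 206.6 kN.
Design strength φR_n = 0.75 × 206.6 = 155 kN.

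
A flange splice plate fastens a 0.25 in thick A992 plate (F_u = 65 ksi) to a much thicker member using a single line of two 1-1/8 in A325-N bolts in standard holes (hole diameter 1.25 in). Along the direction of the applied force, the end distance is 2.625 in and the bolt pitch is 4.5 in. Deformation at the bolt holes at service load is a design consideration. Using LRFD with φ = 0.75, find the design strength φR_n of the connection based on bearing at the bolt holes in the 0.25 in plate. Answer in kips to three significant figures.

Per bolt r_n = 1.2 l_c t F_u ≤ 2.4 d t F_u; upper limit = 2.4 × 1.125 × 0.25 × 65 = 43.87 kips.
Edge bolt: l_c = 2.625 − 1.25/2 = 2 in → 1.2 × 2 × 0.25 × 65 = 39 → r_n = 39 kips.
Interior bolts: l_c = 4.5 − 1.25 = 3.25 in → 1.2 × 3.25 × 0.25 × 65 = 63.38 → r_n = 43.87 kips.
R_n = 1 × 39 + 1 × 43.87 = 82.88 kips.
Design strength φR_n = 0.75 × 82.88 = 62.2 kips.

62.2 kips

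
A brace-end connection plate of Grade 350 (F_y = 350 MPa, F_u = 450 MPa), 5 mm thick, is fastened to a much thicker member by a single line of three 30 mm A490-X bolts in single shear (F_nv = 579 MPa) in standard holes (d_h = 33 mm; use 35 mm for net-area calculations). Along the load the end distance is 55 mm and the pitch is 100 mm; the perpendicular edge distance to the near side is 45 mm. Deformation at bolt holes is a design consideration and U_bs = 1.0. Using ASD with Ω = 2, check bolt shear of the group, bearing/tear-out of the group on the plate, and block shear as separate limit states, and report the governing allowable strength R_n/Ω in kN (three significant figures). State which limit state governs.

144 kN (block shear governs)

Bolt shear: A_b = π·30²/4 = 706.9 mm²; R_n = 579 × 706.9 × 3 × 1 / 1000 = 1228 kN → 1228 / 2 = 614 kN.
Bearing: edge l_c = 38.5, r_n = 103.9 kN; interior l_c = 67, r_n = 162 kN; R_n = 103.9 + 2·162 = 427.9 kN → 214 kN.
Block shear: A_gv = 1275, A_nv = 837.5, A_nt = 137.5 mm²; R_n = min(0.6F_uA_nv, 0.6F_yA_gv) + U_bs·F_u·A_nt = 288 kN → 144 kN.
Block shear governs: 144 kN.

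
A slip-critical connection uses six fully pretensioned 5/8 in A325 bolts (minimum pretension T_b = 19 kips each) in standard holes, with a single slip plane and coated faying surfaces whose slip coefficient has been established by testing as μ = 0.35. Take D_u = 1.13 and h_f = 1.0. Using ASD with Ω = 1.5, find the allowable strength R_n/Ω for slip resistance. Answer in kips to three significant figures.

R_n = μ · D_u · h_f · T_b · n_s · n_b = 0.35 × 1.13 × 1.0 × 19 × 1 × 6 = 45.09 kips.
Allowable strength R_n/Ω = 45.09 / 1.5 = 30.1 kips.

30.1 kips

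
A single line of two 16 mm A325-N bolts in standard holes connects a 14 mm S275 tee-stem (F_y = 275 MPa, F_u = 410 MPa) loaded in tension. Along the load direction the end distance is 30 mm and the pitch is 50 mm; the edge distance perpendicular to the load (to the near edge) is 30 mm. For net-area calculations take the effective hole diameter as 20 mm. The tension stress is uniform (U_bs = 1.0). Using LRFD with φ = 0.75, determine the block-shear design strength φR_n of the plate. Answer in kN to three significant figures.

Shear plane L_v = 30 + 1·50 = 80 mm; A_gv = 80 × 14 = 1120 mm².
A_nv = (80 − 1.5·20) × 14 = 700 mm².
A_nt = (30 − 0.5·20) × 14 = 280 mm².
0.6 F_u A_nv = 172.2 kN; 0.6 F_y A_gv = 184.8 kN → shear rupture governs the shear term.
R_n = 172.2 + 1.0 × 410 × 280 / 1000 = 287 kN.
Design strength φR_n = 0.75 × 287 = 215 kN.

215 kN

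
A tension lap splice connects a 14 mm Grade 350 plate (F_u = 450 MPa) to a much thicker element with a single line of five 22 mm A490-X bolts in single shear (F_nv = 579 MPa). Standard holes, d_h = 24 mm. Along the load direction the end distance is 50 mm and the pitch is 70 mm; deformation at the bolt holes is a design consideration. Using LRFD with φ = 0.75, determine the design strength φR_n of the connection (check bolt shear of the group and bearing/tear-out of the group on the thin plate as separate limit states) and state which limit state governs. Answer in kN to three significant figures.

Bolt shear: A_b = π·22²/4 = 380.1 mm²; R_n = 579 × 380.1 × 5 × 1 / 1000 = 1100 kN → 0.75 × 1100 = 825 kN.
Bearing (1.2 l_c t F_u ≤ 2.4 d t F_u): upper limit = 2.4·22·14·450 / 1000 = 332.6 kN.
  Edge l_c = 50 − 24/2 = 38 → r_n = 287.3 kN; interior l_c = 70 − 24 = 46 → r_n = 332.6 kN.
  R_n,bearing = 1·287.3 + 4·332.6 = 1618 kN → 0.75 × 1618 = 1210 kN.
Bolt shear governs: 825 kN.

825 kN (bolt shear governs)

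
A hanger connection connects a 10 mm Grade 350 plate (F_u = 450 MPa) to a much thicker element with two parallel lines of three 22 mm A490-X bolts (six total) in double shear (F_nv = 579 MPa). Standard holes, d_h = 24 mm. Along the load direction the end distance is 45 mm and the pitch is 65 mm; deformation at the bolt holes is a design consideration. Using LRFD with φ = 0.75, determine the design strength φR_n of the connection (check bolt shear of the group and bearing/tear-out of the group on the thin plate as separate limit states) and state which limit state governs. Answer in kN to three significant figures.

932 kN (bearing governs)

Bolt shear: A_b = π·22²/4 = 380.1 mm²; R_n = 579 × 380.1 × 6 × 2 / 1000 = 2641 kN → 0.75 × 2641 = 1980 kN.
Bearing (1.2 l_c t F_u ≤ 2.4 d t F_u): upper limit = 2.4·22·10·450 / 1000 = 237.6 kN.
  Edge l_c = 45 − 24/2 = 33 → r_n = 178.2 kN; interior l_c = 65 − 24 = 41 → r_n = 221.4 kN.
  R_n,bearing = 2·178.2 + 4·221.4 = 1242 kN → 0.75 × 1242 = 932 kN.
Bearing governs: 932 kN.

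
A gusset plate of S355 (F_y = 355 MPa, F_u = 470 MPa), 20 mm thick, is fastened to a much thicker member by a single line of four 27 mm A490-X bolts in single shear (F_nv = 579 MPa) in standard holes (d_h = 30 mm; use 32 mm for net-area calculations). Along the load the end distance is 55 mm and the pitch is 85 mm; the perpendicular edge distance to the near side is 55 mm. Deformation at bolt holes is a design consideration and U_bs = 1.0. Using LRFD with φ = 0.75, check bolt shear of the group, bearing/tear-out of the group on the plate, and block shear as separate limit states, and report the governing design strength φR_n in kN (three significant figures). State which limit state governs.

995 kN (bolt shear governs)

Bolt shear: A_b = π·27²/4 = 572.6 mm²; R_n = 579 × 572.6 × 4 × 1 / 1000 = 1326 kN → 0.75 × 1326 = 995 kN.
Bearing: edge l_c = 40, r_n = 451.2 kN; interior l_c = 55, r_n = 609.1 kN; R_n = 451.2 + 3·609.1 = 2279 kN → 1710 kN.
Block shear: A_gv = 6200, A_nv = 3960, A_nt = 780 mm²; R_n = min(0.6F_uA_nv, 0.6F_yA_gv) + U_bs·F_u·A_nt = 1483 kN → 1110 kN.
Bolt shear governs: 995 kN.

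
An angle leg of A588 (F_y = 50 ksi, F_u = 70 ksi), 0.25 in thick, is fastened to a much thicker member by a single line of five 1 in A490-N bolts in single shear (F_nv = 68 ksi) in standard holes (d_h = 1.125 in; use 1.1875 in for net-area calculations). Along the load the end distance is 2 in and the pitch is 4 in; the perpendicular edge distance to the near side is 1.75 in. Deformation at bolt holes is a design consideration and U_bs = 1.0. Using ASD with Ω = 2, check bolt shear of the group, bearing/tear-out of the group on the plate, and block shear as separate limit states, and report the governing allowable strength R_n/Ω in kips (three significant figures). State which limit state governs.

76.6 kips (block shear governs)

Bolt shear: A_b = π·1²/4 = 0.7854 in²; R_n = 68 × 0.7854 × 5 × 1 = 267 kips → 267 / 2 = 134 kips.
Bearing: edge l_c = 1.438, r_n = 30.19 kips; interior l_c = 2.875, r_n = 42 kips; R_n = 30.19 + 4·42 = 198.2 kips → 99.1 kips.
Block shear: A_gv = 4.5, A_nv = 3.164, A_nt = 0.2891 in²; R_n = min(0.6F_uA_nv, 0.6F_yA_gv) + U_bs·F_u·A_nt = 153.1 kips → 76.6 kips.
Block shear governs: 76.6 kips.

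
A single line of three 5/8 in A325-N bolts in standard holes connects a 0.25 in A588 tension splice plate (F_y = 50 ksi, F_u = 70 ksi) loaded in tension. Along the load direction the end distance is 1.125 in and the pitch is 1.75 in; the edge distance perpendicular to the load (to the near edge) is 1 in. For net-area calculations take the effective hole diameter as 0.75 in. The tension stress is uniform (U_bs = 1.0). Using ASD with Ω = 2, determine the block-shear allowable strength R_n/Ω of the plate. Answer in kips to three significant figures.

19.9 kips

Shear plane L_v = 1.125 + 2·1.75 = 4.625 in; A_gv = 4.625 × 0.25 = 1.156 in².
A_nv = (4.625 − 2.5·0.75) × 0.25 = 0.6875 in².
A_nt = (1 − 0.5·0.75) × 0.25 = 0.1562 in².
0.6 F_u A_nv = 28.88 kips; 0.6 F_y A_gv = 34.69 kips → shear rupture governs the shear term.
R_n = 28.88 + 1.0 × 70 × 0.1562 = 39.81 kips.
Allowable strength R_n/Ω = 39.81 / 2 = 19.9 kips.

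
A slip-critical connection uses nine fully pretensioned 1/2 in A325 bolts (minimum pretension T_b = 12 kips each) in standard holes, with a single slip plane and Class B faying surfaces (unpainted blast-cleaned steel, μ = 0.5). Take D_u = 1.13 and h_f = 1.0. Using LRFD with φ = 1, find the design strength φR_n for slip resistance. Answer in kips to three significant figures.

R_n = μ · D_u · h_f · T_b · n_s · n_b = 0.5 × 1.13 × 1.0 × 12 × 1 × 9 = 61.02 kips.
Design strength φR_n = 1 × 61.02 = 61 kips.

61 kips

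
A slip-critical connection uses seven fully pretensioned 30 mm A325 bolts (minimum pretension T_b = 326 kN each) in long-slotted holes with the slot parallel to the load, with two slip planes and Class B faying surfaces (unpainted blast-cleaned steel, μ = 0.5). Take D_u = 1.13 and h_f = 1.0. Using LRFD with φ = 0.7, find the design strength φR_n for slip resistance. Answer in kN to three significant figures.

R_n = μ · D_u · h_f · T_b · n_s · n_b = 0.5 × 1.13 × 1.0 × 326 × 2 × 7 = 2579 kN.
Design strength φR_n = 0.7 × 2579 = 1810 kN.

1810 kN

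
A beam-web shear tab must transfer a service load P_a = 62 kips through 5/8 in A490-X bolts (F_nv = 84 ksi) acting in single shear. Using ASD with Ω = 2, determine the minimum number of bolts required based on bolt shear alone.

A_b = π·0.625²/4 = 0.3068 in².
Per-bolt allowable strength R_n/Ω = 84 × 0.3068 × 1 / 2 = 12.89 kips.
n ≥ 62 / 12.89 = 4.812 → use 5 bolts.

5 bolts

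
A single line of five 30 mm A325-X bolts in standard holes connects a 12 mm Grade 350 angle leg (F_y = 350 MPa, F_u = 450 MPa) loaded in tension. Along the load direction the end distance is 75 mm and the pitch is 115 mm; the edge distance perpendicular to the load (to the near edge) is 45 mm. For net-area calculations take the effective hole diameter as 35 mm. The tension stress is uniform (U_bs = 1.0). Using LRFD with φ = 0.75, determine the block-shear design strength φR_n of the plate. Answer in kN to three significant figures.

1030 kN

Shear plane L_v = 75 + 4·115 = 535 mm; A_gv = 535 × 12 = 6420 mm².
A_nv = (535 − 4.5·35) × 12 = 4530 mm².
A_nt = (45 − 0.5·35) × 12 = 330 mm².
0.6 F_u A_nv = 1223 kN; 0.6 F_y A_gv = 1348 kN → shear rupture governs the shear term.
R_n = 1223 + 1.0 × 450 × 330 / 1000 = 1372 kN.
Design strength φR_n = 0.75 × 1372 = 1030 kN.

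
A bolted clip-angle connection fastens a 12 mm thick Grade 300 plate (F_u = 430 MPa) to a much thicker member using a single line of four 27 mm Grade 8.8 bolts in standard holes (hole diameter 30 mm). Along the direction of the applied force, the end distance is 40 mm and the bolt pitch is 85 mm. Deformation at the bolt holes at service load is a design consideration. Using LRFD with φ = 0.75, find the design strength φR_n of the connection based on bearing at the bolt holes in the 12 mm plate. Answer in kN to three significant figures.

868 kN

Per bolt r_n = 1.2 l_c t F_u ≤ 2.4 d t F_u; upper limit = 2.4 × 27 × 12 × 430 / 1000 = 334.4 kN.
Edge bolt: l_c = 40 − 30/2 = 25 mm → 1.2 × 25 × 12 × 430 / 1000 = 154.8 → r_n = 154.8 kN.
Interior bolts: l_c = 85 − 30 = 55 mm → 1.2 × 55 × 12 × 430 / 1000 = 340.6 → r_n = 334.4 kN.
R_n = 1 × 154.8 + 3 × 334.4 = 1158 kN.
Design strength φR_n = 0.75 × 1158 = 868 kN.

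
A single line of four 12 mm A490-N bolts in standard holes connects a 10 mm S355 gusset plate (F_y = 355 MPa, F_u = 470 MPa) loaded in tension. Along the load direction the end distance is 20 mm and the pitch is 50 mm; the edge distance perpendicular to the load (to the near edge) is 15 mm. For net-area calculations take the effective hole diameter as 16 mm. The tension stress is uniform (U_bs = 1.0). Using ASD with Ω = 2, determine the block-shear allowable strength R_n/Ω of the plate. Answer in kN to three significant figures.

Shear plane L_v = 20 + 3·50 = 170 mm; A_gv = 170 × 10 = 1700 mm².
A_nv = (170 − 3.5·16) × 10 = 1140 mm².
A_nt = (15 − 0.5·16) × 10 = 70 mm².
0.6 F_u A_nv = 321.5 kN; 0.6 F_y A_gv = 362.1 kN → shear rupture governs the shear term.
R_n = 321.5 + 1.0 × 470 × 70 / 1000 = 354.4 kN.
Allowable strength R_n/Ω = 354.4 / 2 = 177 kN.

177 kN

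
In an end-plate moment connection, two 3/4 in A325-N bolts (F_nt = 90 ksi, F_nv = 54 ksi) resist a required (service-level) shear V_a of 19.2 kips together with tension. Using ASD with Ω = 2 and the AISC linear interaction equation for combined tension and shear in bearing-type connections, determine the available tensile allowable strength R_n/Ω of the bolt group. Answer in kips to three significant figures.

A_b = π·0.75²/4 = 0.4418 in²; f_rv = 19.2 / (2 × 0.4418) = 21.73 ksi.
F'_nt = 1.3 F_nt − (Ω F_nt / F_nv) f_rv = 1.3·90 − (2·90/54)·21.73 = 44.57 ksi, capped at F_nt → F'_nt = 44.57 ksi.
R_n = F'_nt · A_b · n = 44.57 × 0.4418 × 2 = 39.38 kips.
Allowable strength R_n/Ω = 39.38 / 2 = 19.7 kips.

19.7 kips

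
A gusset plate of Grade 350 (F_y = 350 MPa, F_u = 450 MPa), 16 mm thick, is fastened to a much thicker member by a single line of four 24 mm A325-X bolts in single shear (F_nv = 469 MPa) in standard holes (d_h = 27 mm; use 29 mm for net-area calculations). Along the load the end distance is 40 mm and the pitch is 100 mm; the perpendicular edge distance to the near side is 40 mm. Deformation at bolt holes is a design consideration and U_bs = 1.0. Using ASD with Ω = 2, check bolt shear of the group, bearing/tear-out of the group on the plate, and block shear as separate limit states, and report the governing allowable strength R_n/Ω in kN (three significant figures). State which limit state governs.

424 kN (bolt shear governs)

Bolt shear: A_b = π·24²/4 = 452.4 mm²; R_n = 469 × 452.4 × 4 × 1 / 1000 = 848.7 kN → 848.7 / 2 = 424 kN.
Bearing: edge l_c = 26.5, r_n = 229 kN; interior l_c = 73, r_n = 414.7 kN; R_n = 229 + 3·414.7 = 1473 kN → 737 kN.
Block shear: A_gv = 5440, A_nv = 3816, A_nt = 408 mm²; R_n = min(0.6F_uA_nv, 0.6F_yA_gv) + U_bs·F_u·A_nt = 1214 kN → 607 kN.
Bolt shear governs: 424 kN.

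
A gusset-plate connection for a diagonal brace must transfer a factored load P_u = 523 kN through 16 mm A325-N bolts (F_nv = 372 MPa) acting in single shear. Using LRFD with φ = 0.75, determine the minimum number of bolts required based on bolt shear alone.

10 bolts

A_b = π·16²/4 = 201.1 mm².
Per-bolt design strength φR_n = 0.75 × 372 × 201.1 × 1 / 1000 = 56.1 kN.
n ≥ 523 / 56.1 = 9.323 → use 10 bolts.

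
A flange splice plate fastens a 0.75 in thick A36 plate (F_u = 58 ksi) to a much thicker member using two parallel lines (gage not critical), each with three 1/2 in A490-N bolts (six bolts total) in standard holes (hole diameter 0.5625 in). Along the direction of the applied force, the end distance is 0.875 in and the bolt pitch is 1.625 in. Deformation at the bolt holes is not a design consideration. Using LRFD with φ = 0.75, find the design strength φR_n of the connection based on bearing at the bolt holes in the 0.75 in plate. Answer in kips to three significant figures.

254 kips

Per bolt r_n = 1.5 l_c t F_u ≤ 3.0 d t F_u; upper limit = 3.0 × 0.5 × 0.75 × 58 = 65.25 kips.
Edge bolt: l_c = 0.875 − 0.5625/2 = 0.5938 in → 1.5 × 0.5938 × 0.75 × 58 = 38.74 → r_n = 38.74 kips.
Interior bolts: l_c = 1.625 − 0.5625 = 1.062 in → 1.5 × 1.062 × 0.75 × 58 = 69.33 → r_n = 65.25 kips.
R_n = 2 × 38.74 + 4 × 65.25 = 338.5 kips.
Design strength φR_n = 0.75 × 338.5 = 254 kips.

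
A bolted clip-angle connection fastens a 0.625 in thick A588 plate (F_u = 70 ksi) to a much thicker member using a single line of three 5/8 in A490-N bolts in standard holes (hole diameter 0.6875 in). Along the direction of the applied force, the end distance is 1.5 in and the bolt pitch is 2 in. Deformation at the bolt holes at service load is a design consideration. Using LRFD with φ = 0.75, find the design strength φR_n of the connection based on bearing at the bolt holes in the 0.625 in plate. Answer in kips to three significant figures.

Per bolt r_n = 1.2 l_c t F_u ≤ 2.4 d t F_u; upper limit = 2.4 × 0.625 × 0.625 × 70 = 65.62 kips.
Edge bolt: l_c = 1.5 − 0.6875/2 = 1.156 in → 1.2 × 1.156 × 0.625 × 70 = 60.7 → r_n = 60.7 kips.
Interior bolts: l_c = 2 − 0.6875 = 1.312 in → 1.2 × 1.312 × 0.625 × 70 = 68.91 → r_n = 65.62 kips.
R_n = 1 × 60.7 + 2 × 65.62 = 192 kips.
Design strength φR_n = 0.75 × 192 = 144 kips.

144 kips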